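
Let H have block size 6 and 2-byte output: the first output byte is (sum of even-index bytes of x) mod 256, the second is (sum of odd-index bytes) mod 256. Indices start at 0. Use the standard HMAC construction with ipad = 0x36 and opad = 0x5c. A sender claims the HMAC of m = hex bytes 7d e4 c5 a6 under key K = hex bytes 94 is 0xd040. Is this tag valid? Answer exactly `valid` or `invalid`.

Key hex bytes 94 is 1 byte ≤ B = 6; zero-pad to 6 bytes: K' = 94 00 00 00 00 00.
K' ⊕ ipad = a2 36 36 36 36 36; K' ⊕ opad = c8 5c 5c 5c 5c 5c.
Inner hash: even-index sum = 592 mod 256 = 80; odd-index sum = 556 mod 256 = 44 → 50 2c.
Outer hash (recomputed tag): even-index sum = 464 mod 256 = 208; odd-index sum = 320 mod 256 = 64 → d0 40.
Recomputed tag = d040; claimed = d040 → match.

valid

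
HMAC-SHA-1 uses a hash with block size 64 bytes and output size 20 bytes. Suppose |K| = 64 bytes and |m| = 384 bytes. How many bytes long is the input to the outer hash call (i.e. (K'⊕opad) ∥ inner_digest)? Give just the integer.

Key is 64 ≤ 64 bytes, zero-padded: |K'| = 64.
Outer input = (K'⊕opad) ∥ H(inner) → 64 + 20 = 84 bytes.

84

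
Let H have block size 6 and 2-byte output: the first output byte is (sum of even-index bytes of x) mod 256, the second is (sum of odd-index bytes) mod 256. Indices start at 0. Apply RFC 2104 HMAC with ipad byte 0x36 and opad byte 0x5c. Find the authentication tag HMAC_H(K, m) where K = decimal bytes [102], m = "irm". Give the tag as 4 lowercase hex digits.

Key decimal bytes [102] = 66 is 1 byte ≤ B = 6; zero-pad to 6 bytes: K' = 66 00 00 00 00 00.
K' ⊕ ipad = 50 36 36 36 36 36.  K' ⊕ opad = 3a 5c 5c 5c 5c 5c.
Inner input = (K'⊕ipad) ∥ m = 50 36 36 36 36 36 ∥ 69 72 6d.
Inner hash: even-index sum = 402 mod 256 = 146; odd-index sum = 276 mod 256 = 20 → 92 14.
Outer input = (K'⊕opad) ∥ inner = 3a 5c 5c 5c 5c 5c ∥ 92 14.
Outer hash (tag): even-index sum = 388 mod 256 = 132; odd-index sum = 296 mod 256 = 40 → 84 28.

8428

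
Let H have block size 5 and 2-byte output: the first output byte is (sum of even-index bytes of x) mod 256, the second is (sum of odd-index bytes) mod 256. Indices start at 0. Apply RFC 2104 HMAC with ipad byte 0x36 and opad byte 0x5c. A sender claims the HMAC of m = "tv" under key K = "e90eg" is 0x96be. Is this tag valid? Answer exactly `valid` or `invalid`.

Key "e90eg" = 65 39 30 65 67 is exactly B = 5 bytes: K' = 65 39 30 65 67.
K' ⊕ ipad = 53 0f 06 53 51; K' ⊕ opad = 39 65 6c 39 3b.
Inner hash: even-index sum = 288 mod 256 = 32; odd-index sum = 214 mod 256 = 214 → 20 d6.
Outer hash (recomputed tag): even-index sum = 438 mod 256 = 182; odd-index sum = 190 mod 256 = 190 → b6 be.
Recomputed tag = b6be; claimed = 96be → mismatch.

invalid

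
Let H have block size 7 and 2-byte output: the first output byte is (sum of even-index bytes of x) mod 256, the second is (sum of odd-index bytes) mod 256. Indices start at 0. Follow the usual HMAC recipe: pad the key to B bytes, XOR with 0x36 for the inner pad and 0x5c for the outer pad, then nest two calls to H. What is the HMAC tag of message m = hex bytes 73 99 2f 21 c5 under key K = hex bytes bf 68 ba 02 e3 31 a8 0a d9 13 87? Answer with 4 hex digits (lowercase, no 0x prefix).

ad4a

Key hex bytes bf 68 ba 02 e3 31 a8 0a d9 13 87 is 11 bytes > B = 7, so hash it first: H(key) = 64 b8, then zero-pad to 7 bytes: K' = 64 b8 00 00 00 00 00.
K' ⊕ ipad = 52 8e 36 36 36 36 36.  K' ⊕ opad = 38 e4 5c 5c 5c 5c 5c.
Inner input = (K'⊕ipad) ∥ m = 52 8e 36 36 36 36 36 ∥ 73 99 2f 21 c5.
Inner hash: even-index sum = 430 mod 256 = 174; odd-index sum = 609 mod 256 = 97 → ae 61.
Outer input = (K'⊕opad) ∥ inner = 38 e4 5c 5c 5c 5c 5c ∥ ae 61.
Outer hash (tag): even-index sum = 429 mod 256 = 173; odd-index sum = 586 mod 256 = 74 → ad 4a.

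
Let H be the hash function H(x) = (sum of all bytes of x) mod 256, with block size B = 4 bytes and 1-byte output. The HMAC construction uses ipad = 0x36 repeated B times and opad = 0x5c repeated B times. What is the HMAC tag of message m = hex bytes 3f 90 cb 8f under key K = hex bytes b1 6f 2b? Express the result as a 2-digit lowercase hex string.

Key hex bytes b1 6f 2b is 3 bytes ≤ B = 4; zero-pad to 4 bytes: K' = b1 6f 2b 00.
K' ⊕ ipad = 87 59 1d 36.  K' ⊕ opad = ed 33 77 5c.
Inner input = (K'⊕ipad) ∥ m = 87 59 1d 36 ∥ 3f 90 cb 8f.
Inner hash: sum = 135+89+29+54+63+144+203+143 = 860; mod 256 = 92 → 5c.
Outer input = (K'⊕opad) ∥ inner = ed 33 77 5c ∥ 5c.
Outer hash (tag): sum = 237+51+119+92+92 = 591; mod 256 = 79 → 4f.

4f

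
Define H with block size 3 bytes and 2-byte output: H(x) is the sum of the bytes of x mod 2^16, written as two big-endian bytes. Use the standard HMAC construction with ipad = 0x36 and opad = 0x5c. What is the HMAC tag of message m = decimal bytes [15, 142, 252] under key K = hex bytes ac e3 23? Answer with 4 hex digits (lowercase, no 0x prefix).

024e

Key hex bytes ac e3 23 is exactly B = 3 bytes: K' = ac e3 23.
K' ⊕ ipad = 9a d5 15.  K' ⊕ opad = f0 bf 7f.
Inner input = (K'⊕ipad) ∥ m = 9a d5 15 ∥ 0f 8e fc.
Inner hash: sum = 154+213+21+15+142+252 = 797 → 03 1d.
Outer input = (K'⊕opad) ∥ inner = f0 bf 7f ∥ 03 1d.
Outer hash (tag): sum = 240+191+127+3+29 = 590 → 02 4e.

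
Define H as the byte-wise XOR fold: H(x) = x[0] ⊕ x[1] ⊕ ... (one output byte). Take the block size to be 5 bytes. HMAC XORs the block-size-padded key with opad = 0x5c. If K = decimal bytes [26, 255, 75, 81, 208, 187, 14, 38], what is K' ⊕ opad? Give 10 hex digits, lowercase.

e05c5c5c5c

Key decimal bytes [26, 255, 75, 81, 208, 187, 14, 38] = 1a ff 4b 51 d0 bb 0e 26 is 8 bytes > B = 5, so hash it first: H(key) = bc, then zero-pad to 5 bytes: K' = bc 00 00 00 00.
XOR each byte with 0x5c: bc⊕5c=e0, 00⊕5c=5c, 00⊕5c=5c, 00⊕5c=5c, 00⊕5c=5c.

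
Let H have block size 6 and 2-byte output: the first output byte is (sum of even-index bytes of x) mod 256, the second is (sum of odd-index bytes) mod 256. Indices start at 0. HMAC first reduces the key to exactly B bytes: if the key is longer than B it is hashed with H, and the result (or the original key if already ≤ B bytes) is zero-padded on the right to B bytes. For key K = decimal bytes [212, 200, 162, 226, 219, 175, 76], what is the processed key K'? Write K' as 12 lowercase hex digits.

9d5900000000

|K| = 7 > B = 6, so first hash the key.
H(K): even-index sum = 669 mod 256 = 157; odd-index sum = 601 mod 256 = 89 → 9d 59.
Zero-pad H(K) = 9d 59 to 6 bytes: K' = 9d 59 00 00 00 00.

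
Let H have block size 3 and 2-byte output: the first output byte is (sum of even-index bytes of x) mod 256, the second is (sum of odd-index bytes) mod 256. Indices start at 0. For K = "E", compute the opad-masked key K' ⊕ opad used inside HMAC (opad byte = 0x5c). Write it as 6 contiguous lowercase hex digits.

195c5c

Key "E" = 45 is 1 byte ≤ B = 3; zero-pad to 3 bytes: K' = 45 00 00.
XOR each byte with 0x5c: 45⊕5c=19, 00⊕5c=5c, 00⊕5c=5c.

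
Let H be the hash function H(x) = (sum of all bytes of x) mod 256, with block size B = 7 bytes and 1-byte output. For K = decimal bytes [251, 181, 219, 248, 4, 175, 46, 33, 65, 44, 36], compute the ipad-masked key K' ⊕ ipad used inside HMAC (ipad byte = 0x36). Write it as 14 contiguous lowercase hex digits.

Key decimal bytes [251, 181, 219, 248, 4, 175, 46, 33, 65, 44, 36] = fb b5 db f8 04 af 2e 21 41 2c 24 is 11 bytes > B = 7, so hash it first: H(key) = 16, then zero-pad to 7 bytes: K' = 16 00 00 00 00 00 00.
XOR each byte with 0x36: 16⊕36=20, 00⊕36=36, 00⊕36=36, 00⊕36=36, 00⊕36=36, 00⊕36=36, 00⊕36=36.

20363636363636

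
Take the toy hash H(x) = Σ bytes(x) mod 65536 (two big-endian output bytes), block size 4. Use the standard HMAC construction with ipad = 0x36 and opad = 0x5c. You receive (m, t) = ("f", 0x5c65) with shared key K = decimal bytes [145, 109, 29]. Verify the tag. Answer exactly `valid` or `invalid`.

Key decimal bytes [145, 109, 29] = 91 6d 1d is 3 bytes ≤ B = 4; zero-pad to 4 bytes: K' = 91 6d 1d 00.
K' ⊕ ipad = a7 5b 2b 36; K' ⊕ opad = cd 31 41 5c.
Inner hash: sum = 167+91+43+54+102 = 457 → 01 c9.
Outer hash (recomputed tag): sum = 205+49+65+92+1+201 = 613 → 02 65.
Recomputed tag = 0265; claimed = 5c65 → mismatch.

invalid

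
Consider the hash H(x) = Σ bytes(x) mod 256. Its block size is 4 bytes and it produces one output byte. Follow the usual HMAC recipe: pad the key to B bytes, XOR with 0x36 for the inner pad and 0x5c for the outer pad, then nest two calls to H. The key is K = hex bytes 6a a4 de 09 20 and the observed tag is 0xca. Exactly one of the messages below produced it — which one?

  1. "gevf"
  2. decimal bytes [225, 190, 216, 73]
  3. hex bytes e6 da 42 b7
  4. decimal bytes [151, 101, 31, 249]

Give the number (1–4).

Key hex bytes 6a a4 de 09 20 is 5 bytes > B = 4, so hash it first: H(key) = 15, then zero-pad to 4 bytes: K' = 15 00 00 00.
K' ⊕ ipad = 23 36 36 36; K' ⊕ opad = 49 5c 5c 5c.
m1: inner = H(23 36 36 36 67 65 76 66) = 6d; tag = H(49 5c 5c 5c 6d) = ca ← matches
m2: inner = H(23 36 36 36 e1 be d8 49) = 85; tag = H(49 5c 5c 5c 85) = e2
m3: inner = H(23 36 36 36 e6 da 42 b7) = 7e; tag = H(49 5c 5c 5c 7e) = db
m4: inner = H(23 36 36 36 97 65 1f f9) = d9; tag = H(49 5c 5c 5c d9) = 36

1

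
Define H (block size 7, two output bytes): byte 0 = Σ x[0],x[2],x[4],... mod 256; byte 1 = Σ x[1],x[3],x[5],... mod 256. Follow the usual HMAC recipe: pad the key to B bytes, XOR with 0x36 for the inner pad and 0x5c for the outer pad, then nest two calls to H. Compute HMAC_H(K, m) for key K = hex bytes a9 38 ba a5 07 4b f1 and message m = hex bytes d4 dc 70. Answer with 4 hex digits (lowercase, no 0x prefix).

4573

Key hex bytes a9 38 ba a5 07 4b f1 is exactly B = 7 bytes: K' = a9 38 ba a5 07 4b f1.
K' ⊕ ipad = 9f 0e 8c 93 31 7d c7.  K' ⊕ opad = f5 64 e6 f9 5b 17 ad.
Inner input = (K'⊕ipad) ∥ m = 9f 0e 8c 93 31 7d c7 ∥ d4 dc 70.
Inner hash: even-index sum = 767 mod 256 = 255; odd-index sum = 610 mod 256 = 98 → ff 62.
Outer input = (K'⊕opad) ∥ inner = f5 64 e6 f9 5b 17 ad ∥ ff 62.
Outer hash (tag): even-index sum = 837 mod 256 = 69; odd-index sum = 627 mod 256 = 115 → 45 73.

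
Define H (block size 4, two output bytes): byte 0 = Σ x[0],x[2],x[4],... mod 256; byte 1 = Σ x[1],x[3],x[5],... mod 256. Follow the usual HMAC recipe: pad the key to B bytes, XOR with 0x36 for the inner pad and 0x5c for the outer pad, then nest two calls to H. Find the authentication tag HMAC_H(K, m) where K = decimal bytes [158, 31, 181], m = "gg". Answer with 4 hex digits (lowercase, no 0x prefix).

3d65

Key decimal bytes [158, 31, 181] = 9e 1f b5 is 3 bytes ≤ B = 4; zero-pad to 4 bytes: K' = 9e 1f b5 00.
K' ⊕ ipad = a8 29 83 36.  K' ⊕ opad = c2 43 e9 5c.
Inner input = (K'⊕ipad) ∥ m = a8 29 83 36 ∥ 67 67.
Inner hash: even-index sum = 402 mod 256 = 146; odd-index sum = 198 mod 256 = 198 → 92 c6.
Outer input = (K'⊕opad) ∥ inner = c2 43 e9 5c ∥ 92 c6.
Outer hash (tag): even-index sum = 573 mod 256 = 61; odd-index sum = 357 mod 256 = 101 → 3d 65.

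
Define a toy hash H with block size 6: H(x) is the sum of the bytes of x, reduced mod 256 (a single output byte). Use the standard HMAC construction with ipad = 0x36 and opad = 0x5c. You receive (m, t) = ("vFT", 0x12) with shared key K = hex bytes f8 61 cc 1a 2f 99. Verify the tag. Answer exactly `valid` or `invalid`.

valid

Key hex bytes f8 61 cc 1a 2f 99 is exactly B = 6 bytes: K' = f8 61 cc 1a 2f 99.
K' ⊕ ipad = ce 57 fa 2c 19 af; K' ⊕ opad = a4 3d 90 46 73 c5.
Inner hash: sum = 206+87+250+44+25+175+118+70+84 = 1059; mod 256 = 35 → 23.
Outer hash (recomputed tag): sum = 164+61+144+70+115+197+35 = 786; mod 256 = 18 → 12.
Recomputed tag = 12; claimed = 12 → match.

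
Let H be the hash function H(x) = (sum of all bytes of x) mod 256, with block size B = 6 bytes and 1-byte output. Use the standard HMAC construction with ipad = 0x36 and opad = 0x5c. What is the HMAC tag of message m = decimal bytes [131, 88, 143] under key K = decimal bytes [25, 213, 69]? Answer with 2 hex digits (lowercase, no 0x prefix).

Key decimal bytes [25, 213, 69] = 19 d5 45 is 3 bytes ≤ B = 6; zero-pad to 6 bytes: K' = 19 d5 45 00 00 00.
K' ⊕ ipad = 2f e3 73 36 36 36.  K' ⊕ opad = 45 89 19 5c 5c 5c.
Inner input = (K'⊕ipad) ∥ m = 2f e3 73 36 36 36 ∥ 83 58 8f.
Inner hash: sum = 47+227+115+54+54+54+131+88+143 = 913; mod 256 = 145 → 91.
Outer input = (K'⊕opad) ∥ inner = 45 89 19 5c 5c 5c ∥ 91.
Outer hash (tag): sum = 69+137+25+92+92+92+145 = 652; mod 256 = 140 → 8c.

8c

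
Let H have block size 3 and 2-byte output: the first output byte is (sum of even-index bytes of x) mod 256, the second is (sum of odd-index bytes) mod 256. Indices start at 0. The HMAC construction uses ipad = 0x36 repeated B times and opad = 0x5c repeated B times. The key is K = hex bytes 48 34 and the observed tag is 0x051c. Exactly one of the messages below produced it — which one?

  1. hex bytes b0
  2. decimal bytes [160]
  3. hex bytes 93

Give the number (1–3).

3

Key hex bytes 48 34 is 2 bytes ≤ B = 3; zero-pad to 3 bytes: K' = 48 34 00.
K' ⊕ ipad = 7e 02 36; K' ⊕ opad = 14 68 5c.
m1: inner = H(7e 02 36 b0) = b4 b2; tag = H(14 68 5c b4 b2) = 221c
m2: inner = H(7e 02 36 a0) = b4 a2; tag = H(14 68 5c b4 a2) = 121c
m3: inner = H(7e 02 36 93) = b4 95; tag = H(14 68 5c b4 95) = 051c ← matches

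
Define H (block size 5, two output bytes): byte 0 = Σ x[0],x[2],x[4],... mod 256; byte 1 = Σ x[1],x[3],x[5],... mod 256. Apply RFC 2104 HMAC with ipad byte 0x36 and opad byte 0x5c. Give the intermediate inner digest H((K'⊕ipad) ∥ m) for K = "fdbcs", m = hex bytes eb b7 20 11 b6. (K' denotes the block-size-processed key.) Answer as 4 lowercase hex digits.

Key "fdbcs" = 66 64 62 63 73 is exactly B = 5 bytes: K' = 66 64 62 63 73.
K' ⊕ ipad = 50 52 54 55 45.
Inner input = 50 52 54 55 45 ∥ eb b7 20 11 b6.
Inner hash: even-index sum = 433 mod 256 = 177; odd-index sum = 616 mod 256 = 104 → b1 68.

b168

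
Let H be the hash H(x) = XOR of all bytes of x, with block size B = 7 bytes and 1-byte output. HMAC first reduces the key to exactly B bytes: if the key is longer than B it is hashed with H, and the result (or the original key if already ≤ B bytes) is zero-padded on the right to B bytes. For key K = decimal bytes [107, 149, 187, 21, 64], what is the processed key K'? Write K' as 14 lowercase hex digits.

Key decimal bytes [107, 149, 187, 21, 64] = 6b 95 bb 15 40 is 5 bytes ≤ B = 7; zero-pad to 7 bytes: K' = 6b 95 bb 15 40 00 00.

6b95bb15400000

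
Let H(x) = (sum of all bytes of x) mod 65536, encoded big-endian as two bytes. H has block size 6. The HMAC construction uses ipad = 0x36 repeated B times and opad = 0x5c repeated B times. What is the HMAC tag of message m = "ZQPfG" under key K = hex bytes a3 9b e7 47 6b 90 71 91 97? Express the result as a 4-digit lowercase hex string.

Key hex bytes a3 9b e7 47 6b 90 71 91 97 is 9 bytes > B = 6, so hash it first: H(key) = 05 00, then zero-pad to 6 bytes: K' = 05 00 00 00 00 00.
K' ⊕ ipad = 33 36 36 36 36 36.  K' ⊕ opad = 59 5c 5c 5c 5c 5c.
Inner input = (K'⊕ipad) ∥ m = 33 36 36 36 36 36 ∥ 5a 51 50 66 47.
Inner hash: sum = 51+54+54+54+54+54+90+81+80+102+71 = 745 → 02 e9.
Outer input = (K'⊕opad) ∥ inner = 59 5c 5c 5c 5c 5c ∥ 02 e9.
Outer hash (tag): sum = 89+92+92+92+92+92+2+233 = 784 → 03 10.

0310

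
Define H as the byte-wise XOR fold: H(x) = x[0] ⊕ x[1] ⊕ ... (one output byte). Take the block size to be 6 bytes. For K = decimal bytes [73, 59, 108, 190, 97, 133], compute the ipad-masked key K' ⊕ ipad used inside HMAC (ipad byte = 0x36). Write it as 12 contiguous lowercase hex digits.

7f0d5a8857b3

Key decimal bytes [73, 59, 108, 190, 97, 133] = 49 3b 6c be 61 85 is exactly B = 6 bytes: K' = 49 3b 6c be 61 85.
XOR each byte with 0x36: 49⊕36=7f, 3b⊕36=0d, 6c⊕36=5a, be⊕36=88, 61⊕36=57, 85⊕36=b3.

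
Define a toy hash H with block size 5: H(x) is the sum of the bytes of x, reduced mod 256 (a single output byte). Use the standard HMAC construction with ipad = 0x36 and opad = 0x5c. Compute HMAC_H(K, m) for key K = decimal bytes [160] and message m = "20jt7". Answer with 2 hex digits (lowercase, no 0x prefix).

Key decimal bytes [160] = a0 is 1 byte ≤ B = 5; zero-pad to 5 bytes: K' = a0 00 00 00 00.
K' ⊕ ipad = 96 36 36 36 36.  K' ⊕ opad = fc 5c 5c 5c 5c.
Inner input = (K'⊕ipad) ∥ m = 96 36 36 36 36 ∥ 32 30 6a 74 37.
Inner hash: sum = 150+54+54+54+54+50+48+106+116+55 = 741; mod 256 = 229 → e5.
Outer input = (K'⊕opad) ∥ inner = fc 5c 5c 5c 5c ∥ e5.
Outer hash (tag): sum = 252+92+92+92+92+229 = 849; mod 256 = 81 → 51.

51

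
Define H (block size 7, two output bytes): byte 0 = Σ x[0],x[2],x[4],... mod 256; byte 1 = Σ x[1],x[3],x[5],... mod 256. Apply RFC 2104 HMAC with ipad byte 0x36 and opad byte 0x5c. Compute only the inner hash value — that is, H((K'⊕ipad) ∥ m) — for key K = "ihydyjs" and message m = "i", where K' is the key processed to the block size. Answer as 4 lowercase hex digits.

4275

Key "ihydyjs" = 69 68 79 64 79 6a 73 is exactly B = 7 bytes: K' = 69 68 79 64 79 6a 73.
K' ⊕ ipad = 5f 5e 4f 52 4f 5c 45.
Inner input = 5f 5e 4f 52 4f 5c 45 ∥ 69.
Inner hash: even-index sum = 322 mod 256 = 66; odd-index sum = 373 mod 256 = 117 → 42 75.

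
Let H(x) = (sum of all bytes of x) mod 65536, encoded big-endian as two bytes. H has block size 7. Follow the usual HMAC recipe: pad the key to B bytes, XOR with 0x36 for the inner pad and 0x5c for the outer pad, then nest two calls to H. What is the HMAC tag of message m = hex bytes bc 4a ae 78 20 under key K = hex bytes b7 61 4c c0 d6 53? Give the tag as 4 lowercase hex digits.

02de

Key hex bytes b7 61 4c c0 d6 53 is 6 bytes ≤ B = 7; zero-pad to 7 bytes: K' = b7 61 4c c0 d6 53 00.
K' ⊕ ipad = 81 57 7a f6 e0 65 36.  K' ⊕ opad = eb 3d 10 9c 8a 0f 5c.
Inner input = (K'⊕ipad) ∥ m = 81 57 7a f6 e0 65 36 ∥ bc 4a ae 78 20.
Inner hash: sum = 129+87+122+246+224+101+54+188+74+174+120+32 = 1551 → 06 0f.
Outer input = (K'⊕opad) ∥ inner = eb 3d 10 9c 8a 0f 5c ∥ 06 0f.
Outer hash (tag): sum = 235+61+16+156+138+15+92+6+15 = 734 → 02 de.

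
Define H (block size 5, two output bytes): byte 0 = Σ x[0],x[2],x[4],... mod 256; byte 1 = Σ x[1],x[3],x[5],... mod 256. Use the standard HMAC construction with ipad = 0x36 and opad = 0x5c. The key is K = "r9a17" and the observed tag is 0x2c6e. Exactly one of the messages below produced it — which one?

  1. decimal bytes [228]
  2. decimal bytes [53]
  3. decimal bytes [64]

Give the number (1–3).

Key "r9a17" = 72 39 61 31 37 is exactly B = 5 bytes: K' = 72 39 61 31 37.
K' ⊕ ipad = 44 0f 57 07 01; K' ⊕ opad = 2e 65 3d 6d 6b.
m1: inner = H(44 0f 57 07 01 e4) = 9c fa; tag = H(2e 65 3d 6d 6b 9c fa) = d06e
m2: inner = H(44 0f 57 07 01 35) = 9c 4b; tag = H(2e 65 3d 6d 6b 9c 4b) = 216e
m3: inner = H(44 0f 57 07 01 40) = 9c 56; tag = H(2e 65 3d 6d 6b 9c 56) = 2c6e ← matches

3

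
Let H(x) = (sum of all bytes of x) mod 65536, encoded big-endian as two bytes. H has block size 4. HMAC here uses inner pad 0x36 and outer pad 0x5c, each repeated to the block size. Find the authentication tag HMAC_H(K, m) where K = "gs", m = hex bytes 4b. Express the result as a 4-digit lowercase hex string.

0170

Key "gs" = 67 73 is 2 bytes ≤ B = 4; zero-pad to 4 bytes: K' = 67 73 00 00.
K' ⊕ ipad = 51 45 36 36.  K' ⊕ opad = 3b 2f 5c 5c.
Inner input = (K'⊕ipad) ∥ m = 51 45 36 36 ∥ 4b.
Inner hash: sum = 81+69+54+54+75 = 333 → 01 4d.
Outer input = (K'⊕opad) ∥ inner = 3b 2f 5c 5c ∥ 01 4d.
Outer hash (tag): sum = 59+47+92+92+1+77 = 368 → 01 70.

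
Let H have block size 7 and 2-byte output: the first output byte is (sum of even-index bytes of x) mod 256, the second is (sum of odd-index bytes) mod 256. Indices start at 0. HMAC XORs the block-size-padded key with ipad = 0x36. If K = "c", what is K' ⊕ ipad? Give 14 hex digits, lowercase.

Key "c" = 63 is 1 byte ≤ B = 7; zero-pad to 7 bytes: K' = 63 00 00 00 00 00 00.
XOR each byte with 0x36: 63⊕36=55, 00⊕36=36, 00⊕36=36, 00⊕36=36, 00⊕36=36, 00⊕36=36, 00⊕36=36.

55363636363636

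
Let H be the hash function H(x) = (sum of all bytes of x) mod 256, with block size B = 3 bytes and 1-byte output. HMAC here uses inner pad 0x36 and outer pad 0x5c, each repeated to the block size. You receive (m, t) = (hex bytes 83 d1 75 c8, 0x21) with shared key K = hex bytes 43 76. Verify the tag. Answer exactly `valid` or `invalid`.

Key hex bytes 43 76 is 2 bytes ≤ B = 3; zero-pad to 3 bytes: K' = 43 76 00.
K' ⊕ ipad = 75 40 36; K' ⊕ opad = 1f 2a 5c.
Inner hash: sum = 117+64+54+131+209+117+200 = 892; mod 256 = 124 → 7c.
Outer hash (recomputed tag): sum = 31+42+92+124 = 289; mod 256 = 33 → 21.
Recomputed tag = 21; claimed = 21 → match.

valid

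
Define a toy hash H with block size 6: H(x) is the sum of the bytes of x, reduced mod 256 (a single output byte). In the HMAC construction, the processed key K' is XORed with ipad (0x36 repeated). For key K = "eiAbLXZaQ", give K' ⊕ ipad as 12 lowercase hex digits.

Key "eiAbLXZaQ" = 65 69 41 62 4c 58 5a 61 51 is 9 bytes > B = 6, so hash it first: H(key) = 21, then zero-pad to 6 bytes: K' = 21 00 00 00 00 00.
XOR each byte with 0x36: 21⊕36=17, 00⊕36=36, 00⊕36=36, 00⊕36=36, 00⊕36=36, 00⊕36=36.

173636363636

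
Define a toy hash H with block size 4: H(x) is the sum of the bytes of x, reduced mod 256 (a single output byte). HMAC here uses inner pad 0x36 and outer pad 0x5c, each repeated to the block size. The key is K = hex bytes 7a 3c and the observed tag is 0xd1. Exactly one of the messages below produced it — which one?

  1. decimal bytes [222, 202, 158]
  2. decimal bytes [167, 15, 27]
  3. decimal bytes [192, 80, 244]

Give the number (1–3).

Key hex bytes 7a 3c is 2 bytes ≤ B = 4; zero-pad to 4 bytes: K' = 7a 3c 00 00.
K' ⊕ ipad = 4c 0a 36 36; K' ⊕ opad = 26 60 5c 5c.
m1: inner = H(4c 0a 36 36 de ca 9e) = 08; tag = H(26 60 5c 5c 08) = 46
m2: inner = H(4c 0a 36 36 a7 0f 1b) = 93; tag = H(26 60 5c 5c 93) = d1 ← matches
m3: inner = H(4c 0a 36 36 c0 50 f4) = c6; tag = H(26 60 5c 5c c6) = 04

2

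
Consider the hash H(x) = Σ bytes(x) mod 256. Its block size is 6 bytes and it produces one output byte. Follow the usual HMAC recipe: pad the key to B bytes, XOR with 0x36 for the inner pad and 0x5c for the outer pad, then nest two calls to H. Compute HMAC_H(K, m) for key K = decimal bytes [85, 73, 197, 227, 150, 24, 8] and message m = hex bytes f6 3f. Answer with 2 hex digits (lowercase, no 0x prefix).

79

Key decimal bytes [85, 73, 197, 227, 150, 24, 8] = 55 49 c5 e3 96 18 08 is 7 bytes > B = 6, so hash it first: H(key) = fc, then zero-pad to 6 bytes: K' = fc 00 00 00 00 00.
K' ⊕ ipad = ca 36 36 36 36 36.  K' ⊕ opad = a0 5c 5c 5c 5c 5c.
Inner input = (K'⊕ipad) ∥ m = ca 36 36 36 36 36 ∥ f6 3f.
Inner hash: sum = 202+54+54+54+54+54+246+63 = 781; mod 256 = 13 → 0d.
Outer input = (K'⊕opad) ∥ inner = a0 5c 5c 5c 5c 5c ∥ 0d.
Outer hash (tag): sum = 160+92+92+92+92+92+13 = 633; mod 256 = 121 → 79.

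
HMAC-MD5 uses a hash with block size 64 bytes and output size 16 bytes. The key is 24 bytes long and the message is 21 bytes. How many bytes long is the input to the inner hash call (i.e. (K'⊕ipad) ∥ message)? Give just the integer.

85

Key is 24 ≤ 64 bytes, zero-padded: |K'| = 64.
Inner input = (K'⊕ipad) ∥ m → 64 + 21 = 85 bytes.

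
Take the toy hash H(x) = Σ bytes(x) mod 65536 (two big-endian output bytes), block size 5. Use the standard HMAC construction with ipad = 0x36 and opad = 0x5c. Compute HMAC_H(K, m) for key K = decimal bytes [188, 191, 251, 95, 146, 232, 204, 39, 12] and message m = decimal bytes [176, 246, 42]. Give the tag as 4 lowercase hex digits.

019f

Key decimal bytes [188, 191, 251, 95, 146, 232, 204, 39, 12] = bc bf fb 5f 92 e8 cc 27 0c is 9 bytes > B = 5, so hash it first: H(key) = 05 4e, then zero-pad to 5 bytes: K' = 05 4e 00 00 00.
K' ⊕ ipad = 33 78 36 36 36.  K' ⊕ opad = 59 12 5c 5c 5c.
Inner input = (K'⊕ipad) ∥ m = 33 78 36 36 36 ∥ b0 f6 2a.
Inner hash: sum = 51+120+54+54+54+176+246+42 = 797 → 03 1d.
Outer input = (K'⊕opad) ∥ inner = 59 12 5c 5c 5c ∥ 03 1d.
Outer hash (tag): sum = 89+18+92+92+92+3+29 = 415 → 01 9f.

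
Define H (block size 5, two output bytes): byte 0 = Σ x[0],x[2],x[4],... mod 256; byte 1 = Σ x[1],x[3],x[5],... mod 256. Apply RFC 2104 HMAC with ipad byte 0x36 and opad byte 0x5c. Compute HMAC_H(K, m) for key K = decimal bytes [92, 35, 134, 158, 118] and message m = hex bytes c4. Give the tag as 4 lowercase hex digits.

Key decimal bytes [92, 35, 134, 158, 118] = 5c 23 86 9e 76 is exactly B = 5 bytes: K' = 5c 23 86 9e 76.
K' ⊕ ipad = 6a 15 b0 a8 40.  K' ⊕ opad = 00 7f da c2 2a.
Inner input = (K'⊕ipad) ∥ m = 6a 15 b0 a8 40 ∥ c4.
Inner hash: even-index sum = 346 mod 256 = 90; odd-index sum = 385 mod 256 = 129 → 5a 81.
Outer input = (K'⊕opad) ∥ inner = 00 7f da c2 2a ∥ 5a 81.
Outer hash (tag): even-index sum = 389 mod 256 = 133; odd-index sum = 411 mod 256 = 155 → 85 9b.

859b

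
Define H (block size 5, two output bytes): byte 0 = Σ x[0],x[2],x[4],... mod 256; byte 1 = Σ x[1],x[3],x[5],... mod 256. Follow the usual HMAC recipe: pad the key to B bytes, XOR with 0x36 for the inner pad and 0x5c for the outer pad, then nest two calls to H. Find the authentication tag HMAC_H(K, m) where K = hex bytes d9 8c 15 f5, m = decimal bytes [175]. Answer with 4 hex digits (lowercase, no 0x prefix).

56c1

Key hex bytes d9 8c 15 f5 is 4 bytes ≤ B = 5; zero-pad to 5 bytes: K' = d9 8c 15 f5 00.
K' ⊕ ipad = ef ba 23 c3 36.  K' ⊕ opad = 85 d0 49 a9 5c.
Inner input = (K'⊕ipad) ∥ m = ef ba 23 c3 36 ∥ af.
Inner hash: even-index sum = 328 mod 256 = 72; odd-index sum = 556 mod 256 = 44 → 48 2c.
Outer input = (K'⊕opad) ∥ inner = 85 d0 49 a9 5c ∥ 48 2c.
Outer hash (tag): even-index sum = 342 mod 256 = 86; odd-index sum = 449 mod 256 = 193 → 56 c1.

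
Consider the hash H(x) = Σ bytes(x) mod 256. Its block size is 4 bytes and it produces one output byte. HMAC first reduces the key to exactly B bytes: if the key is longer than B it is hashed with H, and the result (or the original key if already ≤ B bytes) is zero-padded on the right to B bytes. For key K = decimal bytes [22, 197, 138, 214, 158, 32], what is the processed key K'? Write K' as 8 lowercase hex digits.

f9000000

|K| = 6 > B = 4, so first hash the key.
H(K): sum = 22+197+138+214+158+32 = 761; mod 256 = 249 → f9.
Zero-pad H(K) = f9 to 4 bytes: K' = f9 00 00 00.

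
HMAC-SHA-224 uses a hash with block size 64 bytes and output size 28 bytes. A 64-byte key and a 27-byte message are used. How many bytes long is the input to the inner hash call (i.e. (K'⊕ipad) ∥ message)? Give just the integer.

91

Key is 64 ≤ 64 bytes, zero-padded: |K'| = 64.
Inner input = (K'⊕ipad) ∥ m → 64 + 27 = 91 bytes.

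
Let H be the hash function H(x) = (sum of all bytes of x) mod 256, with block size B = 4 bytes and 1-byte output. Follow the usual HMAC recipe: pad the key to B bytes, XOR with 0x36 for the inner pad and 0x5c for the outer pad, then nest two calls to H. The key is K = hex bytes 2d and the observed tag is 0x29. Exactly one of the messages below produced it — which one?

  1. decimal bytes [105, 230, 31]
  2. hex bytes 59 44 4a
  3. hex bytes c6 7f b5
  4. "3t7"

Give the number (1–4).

Key hex bytes 2d is 1 byte ≤ B = 4; zero-pad to 4 bytes: K' = 2d 00 00 00.
K' ⊕ ipad = 1b 36 36 36; K' ⊕ opad = 71 5c 5c 5c.
m1: inner = H(1b 36 36 36 69 e6 1f) = 2b; tag = H(71 5c 5c 5c 2b) = b0
m2: inner = H(1b 36 36 36 59 44 4a) = a4; tag = H(71 5c 5c 5c a4) = 29 ← matches
m3: inner = H(1b 36 36 36 c6 7f b5) = b7; tag = H(71 5c 5c 5c b7) = 3c
m4: inner = H(1b 36 36 36 33 74 37) = 9b; tag = H(71 5c 5c 5c 9b) = 20

2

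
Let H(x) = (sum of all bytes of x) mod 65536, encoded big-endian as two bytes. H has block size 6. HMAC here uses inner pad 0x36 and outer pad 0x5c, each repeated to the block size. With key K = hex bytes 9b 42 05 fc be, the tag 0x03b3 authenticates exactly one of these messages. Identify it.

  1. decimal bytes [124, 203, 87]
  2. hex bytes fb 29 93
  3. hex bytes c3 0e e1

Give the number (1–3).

2

Key hex bytes 9b 42 05 fc be is 5 bytes ≤ B = 6; zero-pad to 6 bytes: K' = 9b 42 05 fc be 00.
K' ⊕ ipad = ad 74 33 ca 88 36; K' ⊕ opad = c7 1e 59 a0 e2 5c.
m1: inner = H(ad 74 33 ca 88 36 7c cb 57) = 04 7a; tag = H(c7 1e 59 a0 e2 5c 04 7a) = 039a
m2: inner = H(ad 74 33 ca 88 36 fb 29 93) = 04 93; tag = H(c7 1e 59 a0 e2 5c 04 93) = 03b3 ← matches
m3: inner = H(ad 74 33 ca 88 36 c3 0e e1) = 04 8e; tag = H(c7 1e 59 a0 e2 5c 04 8e) = 03ae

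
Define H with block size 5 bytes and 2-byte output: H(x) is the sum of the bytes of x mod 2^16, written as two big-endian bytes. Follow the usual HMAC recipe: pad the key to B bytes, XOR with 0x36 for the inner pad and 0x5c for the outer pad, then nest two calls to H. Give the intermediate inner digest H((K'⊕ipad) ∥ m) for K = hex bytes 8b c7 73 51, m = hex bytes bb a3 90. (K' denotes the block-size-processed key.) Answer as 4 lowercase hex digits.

Key hex bytes 8b c7 73 51 is 4 bytes ≤ B = 5; zero-pad to 5 bytes: K' = 8b c7 73 51 00.
K' ⊕ ipad = bd f1 45 67 36.
Inner input = bd f1 45 67 36 ∥ bb a3 90.
Inner hash: sum = 189+241+69+103+54+187+163+144 = 1150 → 04 7e.

047e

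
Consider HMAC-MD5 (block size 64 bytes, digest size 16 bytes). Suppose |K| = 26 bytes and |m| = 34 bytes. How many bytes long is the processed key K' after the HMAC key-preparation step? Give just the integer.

Key is 26 ≤ 64 bytes, zero-padded: |K'| = 64.

64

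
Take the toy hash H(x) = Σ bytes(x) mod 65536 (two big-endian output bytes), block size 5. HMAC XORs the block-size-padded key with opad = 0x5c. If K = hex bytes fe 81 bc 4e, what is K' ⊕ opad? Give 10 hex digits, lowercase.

Key hex bytes fe 81 bc 4e is 4 bytes ≤ B = 5; zero-pad to 5 bytes: K' = fe 81 bc 4e 00.
XOR each byte with 0x5c: fe⊕5c=a2, 81⊕5c=dd, bc⊕5c=e0, 4e⊕5c=12, 00⊕5c=5c.

a2dde0125c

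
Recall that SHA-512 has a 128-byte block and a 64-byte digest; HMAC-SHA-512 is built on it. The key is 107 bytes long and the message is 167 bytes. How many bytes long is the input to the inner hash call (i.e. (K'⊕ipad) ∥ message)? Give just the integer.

295

Key is 107 ≤ 128 bytes, zero-padded: |K'| = 128.
Inner input = (K'⊕ipad) ∥ m → 128 + 167 = 295 bytes.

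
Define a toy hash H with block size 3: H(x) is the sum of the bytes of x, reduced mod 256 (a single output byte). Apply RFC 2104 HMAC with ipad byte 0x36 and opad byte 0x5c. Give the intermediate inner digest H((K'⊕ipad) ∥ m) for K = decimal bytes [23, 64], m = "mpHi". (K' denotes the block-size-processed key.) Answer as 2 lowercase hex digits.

Key decimal bytes [23, 64] = 17 40 is 2 bytes ≤ B = 3; zero-pad to 3 bytes: K' = 17 40 00.
K' ⊕ ipad = 21 76 36.
Inner input = 21 76 36 ∥ 6d 70 48 69.
Inner hash: sum = 33+118+54+109+112+72+105 = 603; mod 256 = 91 → 5b.

5b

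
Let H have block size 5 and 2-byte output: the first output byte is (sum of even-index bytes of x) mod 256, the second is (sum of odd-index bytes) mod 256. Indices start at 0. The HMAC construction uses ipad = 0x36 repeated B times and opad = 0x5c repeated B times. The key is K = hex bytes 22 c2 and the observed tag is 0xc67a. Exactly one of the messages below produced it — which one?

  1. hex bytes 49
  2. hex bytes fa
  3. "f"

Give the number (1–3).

3

Key hex bytes 22 c2 is 2 bytes ≤ B = 5; zero-pad to 5 bytes: K' = 22 c2 00 00 00.
K' ⊕ ipad = 14 f4 36 36 36; K' ⊕ opad = 7e 9e 5c 5c 5c.
m1: inner = H(14 f4 36 36 36 49) = 80 73; tag = H(7e 9e 5c 5c 5c 80 73) = a97a
m2: inner = H(14 f4 36 36 36 fa) = 80 24; tag = H(7e 9e 5c 5c 5c 80 24) = 5a7a
m3: inner = H(14 f4 36 36 36 66) = 80 90; tag = H(7e 9e 5c 5c 5c 80 90) = c67a ← matches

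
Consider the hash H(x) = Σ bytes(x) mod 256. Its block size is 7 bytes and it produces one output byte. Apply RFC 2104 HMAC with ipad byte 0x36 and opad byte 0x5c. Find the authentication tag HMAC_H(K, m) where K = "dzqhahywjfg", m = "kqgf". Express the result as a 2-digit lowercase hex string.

Key "dzqhahywjfg" = 64 7a 71 68 61 68 79 77 6a 66 67 is 11 bytes > B = 7, so hash it first: H(key) = a7, then zero-pad to 7 bytes: K' = a7 00 00 00 00 00 00.
K' ⊕ ipad = 91 36 36 36 36 36 36.  K' ⊕ opad = fb 5c 5c 5c 5c 5c 5c.
Inner input = (K'⊕ipad) ∥ m = 91 36 36 36 36 36 36 ∥ 6b 71 67 66.
Inner hash: sum = 145+54+54+54+54+54+54+107+113+103+102 = 894; mod 256 = 126 → 7e.
Outer input = (K'⊕opad) ∥ inner = fb 5c 5c 5c 5c 5c 5c ∥ 7e.
Outer hash (tag): sum = 251+92+92+92+92+92+92+126 = 929; mod 256 = 161 → a1.

a1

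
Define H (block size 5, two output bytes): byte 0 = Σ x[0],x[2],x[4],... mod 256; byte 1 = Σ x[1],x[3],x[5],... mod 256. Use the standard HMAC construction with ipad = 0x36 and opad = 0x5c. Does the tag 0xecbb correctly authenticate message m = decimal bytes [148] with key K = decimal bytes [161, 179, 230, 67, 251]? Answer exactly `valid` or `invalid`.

Key decimal bytes [161, 179, 230, 67, 251] = a1 b3 e6 43 fb is exactly B = 5 bytes: K' = a1 b3 e6 43 fb.
K' ⊕ ipad = 97 85 d0 75 cd; K' ⊕ opad = fd ef ba 1f a7.
Inner hash: even-index sum = 564 mod 256 = 52; odd-index sum = 398 mod 256 = 142 → 34 8e.
Outer hash (recomputed tag): even-index sum = 748 mod 256 = 236; odd-index sum = 322 mod 256 = 66 → ec 42.
Recomputed tag = ec42; claimed = ecbb → mismatch.

invalid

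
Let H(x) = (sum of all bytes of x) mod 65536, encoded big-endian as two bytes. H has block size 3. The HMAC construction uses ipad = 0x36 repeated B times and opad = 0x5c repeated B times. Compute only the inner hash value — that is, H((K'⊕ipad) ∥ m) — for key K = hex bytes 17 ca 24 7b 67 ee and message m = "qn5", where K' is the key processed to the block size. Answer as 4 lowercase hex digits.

0261

Key hex bytes 17 ca 24 7b 67 ee is 6 bytes > B = 3, so hash it first: H(key) = 02 d5, then zero-pad to 3 bytes: K' = 02 d5 00.
K' ⊕ ipad = 34 e3 36.
Inner input = 34 e3 36 ∥ 71 6e 35.
Inner hash: sum = 52+227+54+113+110+53 = 609 → 02 61.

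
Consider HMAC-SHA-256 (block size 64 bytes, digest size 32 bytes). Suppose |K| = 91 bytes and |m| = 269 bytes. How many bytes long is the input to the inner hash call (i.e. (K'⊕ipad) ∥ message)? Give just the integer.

Key is 91 > 64 bytes, so it is hashed to 32 bytes then zero-padded to 64: |K'| = 64.
Inner input = (K'⊕ipad) ∥ m → 64 + 269 = 333 bytes.

333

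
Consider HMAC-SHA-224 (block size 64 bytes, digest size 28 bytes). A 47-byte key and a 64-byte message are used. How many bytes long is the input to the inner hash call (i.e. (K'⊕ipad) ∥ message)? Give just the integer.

Key is 47 ≤ 64 bytes, zero-padded: |K'| = 64.
Inner input = (K'⊕ipad) ∥ m → 64 + 64 = 128 bytes.

128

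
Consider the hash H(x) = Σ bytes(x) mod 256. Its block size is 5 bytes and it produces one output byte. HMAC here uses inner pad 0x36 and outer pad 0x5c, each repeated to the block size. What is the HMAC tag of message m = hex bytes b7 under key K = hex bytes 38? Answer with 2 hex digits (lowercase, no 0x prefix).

Key hex bytes 38 is 1 byte ≤ B = 5; zero-pad to 5 bytes: K' = 38 00 00 00 00.
K' ⊕ ipad = 0e 36 36 36 36.  K' ⊕ opad = 64 5c 5c 5c 5c.
Inner input = (K'⊕ipad) ∥ m = 0e 36 36 36 36 ∥ b7.
Inner hash: sum = 14+54+54+54+54+183 = 413; mod 256 = 157 → 9d.
Outer input = (K'⊕opad) ∥ inner = 64 5c 5c 5c 5c ∥ 9d.
Outer hash (tag): sum = 100+92+92+92+92+157 = 625; mod 256 = 113 → 71.

71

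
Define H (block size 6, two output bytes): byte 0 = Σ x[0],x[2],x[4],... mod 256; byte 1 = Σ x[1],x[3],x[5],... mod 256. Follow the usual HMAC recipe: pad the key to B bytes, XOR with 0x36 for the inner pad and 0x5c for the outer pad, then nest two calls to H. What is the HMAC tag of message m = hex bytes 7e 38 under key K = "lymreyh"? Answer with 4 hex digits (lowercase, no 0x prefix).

2ce6

Key "lymreyh" = 6c 79 6d 72 65 79 68 is 7 bytes > B = 6, so hash it first: H(key) = a6 64, then zero-pad to 6 bytes: K' = a6 64 00 00 00 00.
K' ⊕ ipad = 90 52 36 36 36 36.  K' ⊕ opad = fa 38 5c 5c 5c 5c.
Inner input = (K'⊕ipad) ∥ m = 90 52 36 36 36 36 ∥ 7e 38.
Inner hash: even-index sum = 378 mod 256 = 122; odd-index sum = 246 mod 256 = 246 → 7a f6.
Outer input = (K'⊕opad) ∥ inner = fa 38 5c 5c 5c 5c ∥ 7a f6.
Outer hash (tag): even-index sum = 556 mod 256 = 44; odd-index sum = 486 mod 256 = 230 → 2c e6.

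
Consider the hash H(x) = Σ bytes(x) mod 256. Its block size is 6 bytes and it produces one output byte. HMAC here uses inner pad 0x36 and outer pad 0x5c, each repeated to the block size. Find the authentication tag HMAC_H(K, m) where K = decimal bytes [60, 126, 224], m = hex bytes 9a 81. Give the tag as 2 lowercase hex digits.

Key decimal bytes [60, 126, 224] = 3c 7e e0 is 3 bytes ≤ B = 6; zero-pad to 6 bytes: K' = 3c 7e e0 00 00 00.
K' ⊕ ipad = 0a 48 d6 36 36 36.  K' ⊕ opad = 60 22 bc 5c 5c 5c.
Inner input = (K'⊕ipad) ∥ m = 0a 48 d6 36 36 36 ∥ 9a 81.
Inner hash: sum = 10+72+214+54+54+54+154+129 = 741; mod 256 = 229 → e5.
Outer input = (K'⊕opad) ∥ inner = 60 22 bc 5c 5c 5c ∥ e5.
Outer hash (tag): sum = 96+34+188+92+92+92+229 = 823; mod 256 = 55 → 37.

37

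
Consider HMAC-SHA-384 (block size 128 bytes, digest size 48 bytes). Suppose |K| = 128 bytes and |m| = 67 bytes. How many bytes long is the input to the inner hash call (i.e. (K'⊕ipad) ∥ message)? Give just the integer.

Key is 128 ≤ 128 bytes, zero-padded: |K'| = 128.
Inner input = (K'⊕ipad) ∥ m → 128 + 67 = 195 bytes.

195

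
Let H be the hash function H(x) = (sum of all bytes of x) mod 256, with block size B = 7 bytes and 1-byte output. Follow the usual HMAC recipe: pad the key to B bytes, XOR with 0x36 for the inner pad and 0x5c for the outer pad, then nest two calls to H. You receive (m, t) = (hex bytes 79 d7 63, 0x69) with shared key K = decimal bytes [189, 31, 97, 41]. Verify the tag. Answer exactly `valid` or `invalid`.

valid

Key decimal bytes [189, 31, 97, 41] = bd 1f 61 29 is 4 bytes ≤ B = 7; zero-pad to 7 bytes: K' = bd 1f 61 29 00 00 00.
K' ⊕ ipad = 8b 29 57 1f 36 36 36; K' ⊕ opad = e1 43 3d 75 5c 5c 5c.
Inner hash: sum = 139+41+87+31+54+54+54+121+215+99 = 895; mod 256 = 127 → 7f.
Outer hash (recomputed tag): sum = 225+67+61+117+92+92+92+127 = 873; mod 256 = 105 → 69.
Recomputed tag = 69; claimed = 69 → match.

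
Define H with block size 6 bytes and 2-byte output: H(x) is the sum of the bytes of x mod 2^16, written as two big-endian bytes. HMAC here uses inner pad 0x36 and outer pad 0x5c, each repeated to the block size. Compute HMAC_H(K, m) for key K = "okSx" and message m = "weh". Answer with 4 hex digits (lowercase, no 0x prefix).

0171

Key "okSx" = 6f 6b 53 78 is 4 bytes ≤ B = 6; zero-pad to 6 bytes: K' = 6f 6b 53 78 00 00.
K' ⊕ ipad = 59 5d 65 4e 36 36.  K' ⊕ opad = 33 37 0f 24 5c 5c.
Inner input = (K'⊕ipad) ∥ m = 59 5d 65 4e 36 36 ∥ 77 65 68.
Inner hash: sum = 89+93+101+78+54+54+119+101+104 = 793 → 03 19.
Outer input = (K'⊕opad) ∥ inner = 33 37 0f 24 5c 5c ∥ 03 19.
Outer hash (tag): sum = 51+55+15+36+92+92+3+25 = 369 → 01 71.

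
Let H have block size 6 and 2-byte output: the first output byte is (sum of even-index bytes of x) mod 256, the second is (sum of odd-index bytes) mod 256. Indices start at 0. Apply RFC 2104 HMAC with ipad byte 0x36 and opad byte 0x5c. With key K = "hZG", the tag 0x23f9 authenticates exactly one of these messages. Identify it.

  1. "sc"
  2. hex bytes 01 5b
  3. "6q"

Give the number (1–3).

1

Key "hZG" = 68 5a 47 is 3 bytes ≤ B = 6; zero-pad to 6 bytes: K' = 68 5a 47 00 00 00.
K' ⊕ ipad = 5e 6c 71 36 36 36; K' ⊕ opad = 34 06 1b 5c 5c 5c.
m1: inner = H(5e 6c 71 36 36 36 73 63) = 78 3b; tag = H(34 06 1b 5c 5c 5c 78 3b) = 23f9 ← matches
m2: inner = H(5e 6c 71 36 36 36 01 5b) = 06 33; tag = H(34 06 1b 5c 5c 5c 06 33) = b1f1
m3: inner = H(5e 6c 71 36 36 36 36 71) = 3b 49; tag = H(34 06 1b 5c 5c 5c 3b 49) = e607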